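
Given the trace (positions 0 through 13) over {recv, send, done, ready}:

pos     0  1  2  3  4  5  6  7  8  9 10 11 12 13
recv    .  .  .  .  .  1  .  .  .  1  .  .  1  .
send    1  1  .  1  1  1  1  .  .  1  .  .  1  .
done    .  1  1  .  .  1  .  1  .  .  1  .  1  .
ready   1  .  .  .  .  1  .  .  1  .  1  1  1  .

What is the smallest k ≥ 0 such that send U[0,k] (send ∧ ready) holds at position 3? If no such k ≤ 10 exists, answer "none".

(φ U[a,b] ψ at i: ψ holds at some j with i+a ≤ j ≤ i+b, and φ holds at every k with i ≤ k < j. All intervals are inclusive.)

2

Need earliest j ≥ 3 with (send ∧ ready), and send at every k in [3,j-1].
  j=3: rhs fails.
  j=4: rhs fails.
  j=5: rhs holds; lhs holds on [3,4]. k = 2.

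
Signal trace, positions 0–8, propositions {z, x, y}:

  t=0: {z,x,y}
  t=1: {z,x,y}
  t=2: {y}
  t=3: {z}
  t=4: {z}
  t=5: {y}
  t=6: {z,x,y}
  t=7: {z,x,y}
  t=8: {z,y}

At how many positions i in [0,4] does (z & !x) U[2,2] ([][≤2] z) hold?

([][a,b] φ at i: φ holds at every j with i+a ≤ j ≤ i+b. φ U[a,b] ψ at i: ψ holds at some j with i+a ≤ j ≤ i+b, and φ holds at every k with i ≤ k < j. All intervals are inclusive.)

0

Evaluate at each i in [0,4]:
  i=0: ✗ (no rhs in [2,2])
  i=1: ✗ (no rhs in [3,3])
  i=2: ✗ (no rhs in [4,4])
  i=3: ✗ (no rhs in [5,5])
  i=4: ✗ (lhs fails at k=5 before rhs at j=6)
Positions where it holds: {} → 0.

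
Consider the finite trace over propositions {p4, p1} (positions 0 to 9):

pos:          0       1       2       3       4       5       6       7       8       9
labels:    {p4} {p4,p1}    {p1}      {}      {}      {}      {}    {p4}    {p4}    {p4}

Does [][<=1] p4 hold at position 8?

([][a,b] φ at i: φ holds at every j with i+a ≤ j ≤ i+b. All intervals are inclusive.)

Check p4 at every j in [8,9]:
  j=8: true
  j=9: true
All positions satisfy it → formula holds.

True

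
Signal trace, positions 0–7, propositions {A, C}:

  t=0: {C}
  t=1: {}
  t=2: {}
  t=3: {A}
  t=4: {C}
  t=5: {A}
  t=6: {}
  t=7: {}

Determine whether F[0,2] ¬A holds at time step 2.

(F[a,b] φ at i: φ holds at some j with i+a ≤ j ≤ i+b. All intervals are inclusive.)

True

Check ¬A at each j in [2,4]:
  j=2: true
  j=3: false
  j=4: true
Found at j=2 → formula holds.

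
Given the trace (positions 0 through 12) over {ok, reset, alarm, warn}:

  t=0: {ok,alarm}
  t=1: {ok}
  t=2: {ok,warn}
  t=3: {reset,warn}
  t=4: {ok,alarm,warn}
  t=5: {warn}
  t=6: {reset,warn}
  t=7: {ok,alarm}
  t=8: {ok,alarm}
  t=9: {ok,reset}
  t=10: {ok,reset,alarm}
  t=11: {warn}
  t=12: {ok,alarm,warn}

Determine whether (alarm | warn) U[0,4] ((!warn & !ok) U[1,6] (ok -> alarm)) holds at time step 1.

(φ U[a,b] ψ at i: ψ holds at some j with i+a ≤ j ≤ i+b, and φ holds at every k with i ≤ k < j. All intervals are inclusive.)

Need some j in [1,5] with ((!warn & !ok) U[1,6] (ok -> alarm)), and (alarm | warn) at every k in [1,j-1].
  j=1: ((!warn & !ok) U[1,6] (ok -> alarm)) — fails.
  j=2: ((!warn & !ok) U[1,6] (ok -> alarm)) — fails.
  j=3: ((!warn & !ok) U[1,6] (ok -> alarm)) — fails.
  j=4: ((!warn & !ok) U[1,6] (ok -> alarm)) — fails.
  j=5: ((!warn & !ok) U[1,6] (ok -> alarm)) — fails.
No j in the window works → until fails.

No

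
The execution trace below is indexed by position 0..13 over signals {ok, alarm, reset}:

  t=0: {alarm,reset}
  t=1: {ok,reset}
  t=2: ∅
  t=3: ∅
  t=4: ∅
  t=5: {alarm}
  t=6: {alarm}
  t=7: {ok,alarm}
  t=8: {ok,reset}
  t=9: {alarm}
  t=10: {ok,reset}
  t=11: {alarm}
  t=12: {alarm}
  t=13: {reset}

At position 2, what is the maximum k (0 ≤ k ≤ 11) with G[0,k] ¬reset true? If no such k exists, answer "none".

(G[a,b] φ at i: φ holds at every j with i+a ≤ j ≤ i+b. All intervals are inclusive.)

¬reset must hold from j=2 onward; find where it first fails.
  j=2: holds
  j=3: holds
  j=4: holds
  j=5: holds
  j=6: holds
  j=7: holds
  j=8: fails
Holds on [2,7], so largest k = 5.

5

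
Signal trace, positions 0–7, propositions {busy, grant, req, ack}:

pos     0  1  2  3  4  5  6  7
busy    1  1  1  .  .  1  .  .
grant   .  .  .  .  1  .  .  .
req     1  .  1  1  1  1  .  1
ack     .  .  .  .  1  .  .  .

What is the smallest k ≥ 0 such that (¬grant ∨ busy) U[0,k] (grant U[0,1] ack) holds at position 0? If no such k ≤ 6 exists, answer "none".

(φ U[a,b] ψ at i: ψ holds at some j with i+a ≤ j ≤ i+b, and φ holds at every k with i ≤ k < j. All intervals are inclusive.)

4

Need earliest j ≥ 0 with (grant U[0,1] ack), and (¬grant ∨ busy) at every k in [0,j-1].
  j=0: rhs fails.
  j=1: rhs fails.
  j=2: rhs fails.
  j=3: rhs fails.
  j=4: rhs holds; lhs holds on [0,3]. k = 4.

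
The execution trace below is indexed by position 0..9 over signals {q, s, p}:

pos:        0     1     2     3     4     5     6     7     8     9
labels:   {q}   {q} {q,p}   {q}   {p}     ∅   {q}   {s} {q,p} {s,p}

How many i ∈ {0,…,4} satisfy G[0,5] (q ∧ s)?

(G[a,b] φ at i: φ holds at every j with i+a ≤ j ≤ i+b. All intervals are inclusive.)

0

Evaluate at each i in [0,4]:
  i=0: ✗ (fails at j=0)
  i=1: ✗ (fails at j=1)
  i=2: ✗ (fails at j=2)
  i=3: ✗ (fails at j=3)
  i=4: ✗ (fails at j=4)
Positions where it holds: {} → 0.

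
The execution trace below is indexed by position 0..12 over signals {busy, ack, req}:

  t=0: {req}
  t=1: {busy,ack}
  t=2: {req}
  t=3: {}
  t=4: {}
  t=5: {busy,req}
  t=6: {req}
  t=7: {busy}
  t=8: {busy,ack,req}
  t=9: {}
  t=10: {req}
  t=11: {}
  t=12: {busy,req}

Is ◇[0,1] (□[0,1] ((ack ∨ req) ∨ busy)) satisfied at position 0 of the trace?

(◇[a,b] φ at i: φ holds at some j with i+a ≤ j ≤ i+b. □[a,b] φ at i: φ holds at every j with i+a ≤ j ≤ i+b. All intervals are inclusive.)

Holds

Check □[0,1] ((ack ∨ req) ∨ busy) at each j in [0,1]:
  j=0: holds on [0,1]
  j=1: holds on [1,2]
Found at j=0 → formula holds.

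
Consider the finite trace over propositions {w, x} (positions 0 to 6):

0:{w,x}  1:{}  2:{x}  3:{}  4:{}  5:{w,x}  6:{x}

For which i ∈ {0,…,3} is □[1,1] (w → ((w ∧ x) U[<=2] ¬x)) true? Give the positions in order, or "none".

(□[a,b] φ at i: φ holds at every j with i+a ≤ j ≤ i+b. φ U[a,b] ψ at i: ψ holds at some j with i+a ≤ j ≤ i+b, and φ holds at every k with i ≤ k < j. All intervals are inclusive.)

Evaluate at each i in [0,3]:
  i=0: ✓ (all of [1,1])
  i=1: ✓ (all of [2,2])
  i=2: ✓ (all of [3,3])
  i=3: ✓ (all of [4,4])

0, 1, 2, 3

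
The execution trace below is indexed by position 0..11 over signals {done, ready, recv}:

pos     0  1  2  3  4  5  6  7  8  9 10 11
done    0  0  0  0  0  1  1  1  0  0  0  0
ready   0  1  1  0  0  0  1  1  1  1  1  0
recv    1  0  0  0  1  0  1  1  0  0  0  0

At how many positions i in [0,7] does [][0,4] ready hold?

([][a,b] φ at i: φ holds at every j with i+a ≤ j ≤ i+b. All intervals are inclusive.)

1

Evaluate at each i in [0,7]:
  i=0: ✗ (fails at j=0)
  i=1: ✗ (fails at j=3)
  i=2: ✗ (fails at j=3)
  i=3: ✗ (fails at j=3)
  i=4: ✗ (fails at j=4)
  i=5: ✗ (fails at j=5)
  i=6: ✓ (all of [6,10])
  i=7: ✗ (fails at j=11)
Positions where it holds: {6} → 1.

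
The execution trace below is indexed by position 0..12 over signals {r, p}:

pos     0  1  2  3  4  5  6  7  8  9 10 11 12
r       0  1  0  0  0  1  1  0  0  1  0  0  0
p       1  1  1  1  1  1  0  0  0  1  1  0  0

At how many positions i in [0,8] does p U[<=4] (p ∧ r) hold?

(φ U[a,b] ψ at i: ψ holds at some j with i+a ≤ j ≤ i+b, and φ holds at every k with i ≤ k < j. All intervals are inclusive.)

Evaluate at each i in [0,8]:
  i=0: ✓ (rhs at j=1; lhs holds on [0,0])
  i=1: ✓ (rhs at j=1)
  i=2: ✓ (rhs at j=5; lhs holds on [2,4])
  i=3: ✓ (rhs at j=5; lhs holds on [3,4])
  i=4: ✓ (rhs at j=5; lhs holds on [4,4])
  i=5: ✓ (rhs at j=5)
  i=6: ✗ (lhs fails at k=6 before rhs at j=9)
  i=7: ✗ (lhs fails at k=7 before rhs at j=9)
  i=8: ✗ (lhs fails at k=8 before rhs at j=9)
Positions where it holds: {0, 1, 2, 3, 4, 5} → 6.

6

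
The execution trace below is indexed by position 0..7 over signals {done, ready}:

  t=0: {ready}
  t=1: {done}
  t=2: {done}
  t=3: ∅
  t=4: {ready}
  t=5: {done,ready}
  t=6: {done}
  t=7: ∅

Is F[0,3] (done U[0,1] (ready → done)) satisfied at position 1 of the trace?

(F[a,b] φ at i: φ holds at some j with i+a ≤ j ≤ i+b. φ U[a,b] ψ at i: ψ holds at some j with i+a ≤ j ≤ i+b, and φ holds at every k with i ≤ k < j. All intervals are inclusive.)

Check (done U[0,1] (ready → done)) at each j in [1,4]:
  j=1: holds
  j=2: holds
  j=3: holds
  j=4: fails
Found at j=1 → formula holds.

True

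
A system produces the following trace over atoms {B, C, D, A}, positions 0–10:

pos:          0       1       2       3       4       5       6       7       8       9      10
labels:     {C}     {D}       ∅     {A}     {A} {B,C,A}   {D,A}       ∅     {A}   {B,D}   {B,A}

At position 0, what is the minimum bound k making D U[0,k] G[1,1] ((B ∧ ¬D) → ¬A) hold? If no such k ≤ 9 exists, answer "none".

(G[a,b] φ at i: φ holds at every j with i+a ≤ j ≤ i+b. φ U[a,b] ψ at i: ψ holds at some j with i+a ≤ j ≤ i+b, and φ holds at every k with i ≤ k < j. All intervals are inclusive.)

Need earliest j ≥ 0 with G[1,1] ((B ∧ ¬D) → ¬A), and D at every k in [0,j-1].
  j=0: rhs holds (empty prefix). k = 0.

0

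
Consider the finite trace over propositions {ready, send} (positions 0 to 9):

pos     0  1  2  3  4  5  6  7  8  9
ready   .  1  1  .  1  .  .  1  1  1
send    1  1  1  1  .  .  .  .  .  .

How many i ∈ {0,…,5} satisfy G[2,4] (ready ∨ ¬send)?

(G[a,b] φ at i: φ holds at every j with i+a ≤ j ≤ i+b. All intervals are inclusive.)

4

Evaluate at each i in [0,5]:
  i=0: ✗ (fails at j=3)
  i=1: ✗ (fails at j=3)
  i=2: ✓ (all of [4,6])
  i=3: ✓ (all of [5,7])
  i=4: ✓ (all of [6,8])
  i=5: ✓ (all of [7,9])
Positions where it holds: {2, 3, 4, 5} → 4.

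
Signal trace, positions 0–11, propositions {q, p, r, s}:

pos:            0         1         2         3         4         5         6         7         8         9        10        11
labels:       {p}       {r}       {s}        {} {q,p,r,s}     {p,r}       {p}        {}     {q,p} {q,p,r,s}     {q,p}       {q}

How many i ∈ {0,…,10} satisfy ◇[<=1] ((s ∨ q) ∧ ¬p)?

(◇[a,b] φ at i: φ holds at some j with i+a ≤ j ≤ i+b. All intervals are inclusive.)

Evaluate at each i in [0,10]:
  i=0: ✗ (none in [0,1])
  i=1: ✓ (witness j=2)
  i=2: ✓ (witness j=2)
  i=3: ✗ (none in [3,4])
  i=4: ✗ (none in [4,5])
  i=5: ✗ (none in [5,6])
  i=6: ✗ (none in [6,7])
  i=7: ✗ (none in [7,8])
  i=8: ✗ (none in [8,9])
  i=9: ✗ (none in [9,10])
  i=10: ✓ (witness j=11)
Positions where it holds: {1, 2, 10} → 3.

3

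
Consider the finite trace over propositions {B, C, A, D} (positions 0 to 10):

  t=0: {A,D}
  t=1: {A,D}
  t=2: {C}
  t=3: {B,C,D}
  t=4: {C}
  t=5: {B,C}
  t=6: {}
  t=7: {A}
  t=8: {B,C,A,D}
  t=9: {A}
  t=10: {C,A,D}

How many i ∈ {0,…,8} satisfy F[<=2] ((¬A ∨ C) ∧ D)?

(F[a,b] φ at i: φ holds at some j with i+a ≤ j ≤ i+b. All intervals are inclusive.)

Evaluate at each i in [0,8]:
  i=0: ✗ (none in [0,2])
  i=1: ✓ (witness j=3)
  i=2: ✓ (witness j=3)
  i=3: ✓ (witness j=3)
  i=4: ✗ (none in [4,6])
  i=5: ✗ (none in [5,7])
  i=6: ✓ (witness j=8)
  i=7: ✓ (witness j=8)
  i=8: ✓ (witness j=8)
Positions where it holds: {1, 2, 3, 6, 7, 8} → 6.

6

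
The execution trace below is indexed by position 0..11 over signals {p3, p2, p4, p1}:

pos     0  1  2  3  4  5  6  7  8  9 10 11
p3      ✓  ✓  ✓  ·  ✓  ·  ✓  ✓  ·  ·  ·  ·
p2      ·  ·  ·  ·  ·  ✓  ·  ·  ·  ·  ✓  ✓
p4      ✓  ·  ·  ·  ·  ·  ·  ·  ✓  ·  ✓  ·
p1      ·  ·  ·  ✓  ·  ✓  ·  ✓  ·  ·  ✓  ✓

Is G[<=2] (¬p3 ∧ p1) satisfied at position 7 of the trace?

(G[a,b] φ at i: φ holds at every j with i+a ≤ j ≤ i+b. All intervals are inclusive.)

Check (¬p3 ∧ p1) at every j in [7,9]:
  j=7: false
  j=8: false
  j=9: false
Fails at j=7 → formula fails.

Does not hold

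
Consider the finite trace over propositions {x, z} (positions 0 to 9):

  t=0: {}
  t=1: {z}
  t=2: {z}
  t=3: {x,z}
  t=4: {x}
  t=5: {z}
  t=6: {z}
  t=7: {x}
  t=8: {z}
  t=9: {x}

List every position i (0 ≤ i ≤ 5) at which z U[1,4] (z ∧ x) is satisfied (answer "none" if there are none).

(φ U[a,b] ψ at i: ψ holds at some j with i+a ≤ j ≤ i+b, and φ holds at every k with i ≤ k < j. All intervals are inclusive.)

1, 2

Evaluate at each i in [0,5]:
  i=0: ✗ (lhs fails at k=0 before rhs at j=3)
  i=1: ✓ (rhs at j=3; lhs holds on [1,2])
  i=2: ✓ (rhs at j=3; lhs holds on [2,2])
  i=3: ✗ (no rhs in [4,7])
  i=4: ✗ (no rhs in [5,8])
  i=5: ✗ (no rhs in [6,9])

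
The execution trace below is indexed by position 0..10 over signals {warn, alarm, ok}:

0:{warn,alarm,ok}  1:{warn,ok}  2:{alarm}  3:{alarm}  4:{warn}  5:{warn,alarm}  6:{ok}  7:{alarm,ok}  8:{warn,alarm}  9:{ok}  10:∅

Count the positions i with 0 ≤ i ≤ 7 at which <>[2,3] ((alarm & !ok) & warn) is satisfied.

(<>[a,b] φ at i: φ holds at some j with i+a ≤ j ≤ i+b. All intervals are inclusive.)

Evaluate at each i in [0,7]:
  i=0: ✗ (none in [2,3])
  i=1: ✗ (none in [3,4])
  i=2: ✓ (witness j=5)
  i=3: ✓ (witness j=5)
  i=4: ✗ (none in [6,7])
  i=5: ✓ (witness j=8)
  i=6: ✓ (witness j=8)
  i=7: ✗ (none in [9,10])
Positions where it holds: {2, 3, 5, 6} → 4.

4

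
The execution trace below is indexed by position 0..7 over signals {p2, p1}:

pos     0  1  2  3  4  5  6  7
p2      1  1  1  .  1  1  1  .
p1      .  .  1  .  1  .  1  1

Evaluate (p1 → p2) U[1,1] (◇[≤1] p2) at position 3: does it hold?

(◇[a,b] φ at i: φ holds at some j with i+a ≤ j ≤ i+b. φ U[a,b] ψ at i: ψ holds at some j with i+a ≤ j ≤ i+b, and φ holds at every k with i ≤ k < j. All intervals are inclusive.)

True

Need some j in [4,4] with ◇[≤1] p2, and (p1 → p2) at every k in [3,j-1].
  j=4: ◇[≤1] p2 holds; (p1 → p2) holds at every k in [3,3] → satisfied.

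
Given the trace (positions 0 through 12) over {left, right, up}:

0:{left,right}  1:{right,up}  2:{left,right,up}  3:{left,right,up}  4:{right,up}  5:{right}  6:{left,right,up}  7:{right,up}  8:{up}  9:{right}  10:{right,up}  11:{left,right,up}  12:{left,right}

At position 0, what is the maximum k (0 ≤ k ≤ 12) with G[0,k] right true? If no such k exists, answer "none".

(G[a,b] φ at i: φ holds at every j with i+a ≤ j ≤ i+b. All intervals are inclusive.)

7

right must hold from j=0 onward; find where it first fails.
  j=0: holds
  j=1: holds
  j=2: holds
  j=3: holds
  j=4: holds
  j=5: holds
  j=6: holds
  j=7: holds
  j=8: fails
Holds on [0,7], so largest k = 7.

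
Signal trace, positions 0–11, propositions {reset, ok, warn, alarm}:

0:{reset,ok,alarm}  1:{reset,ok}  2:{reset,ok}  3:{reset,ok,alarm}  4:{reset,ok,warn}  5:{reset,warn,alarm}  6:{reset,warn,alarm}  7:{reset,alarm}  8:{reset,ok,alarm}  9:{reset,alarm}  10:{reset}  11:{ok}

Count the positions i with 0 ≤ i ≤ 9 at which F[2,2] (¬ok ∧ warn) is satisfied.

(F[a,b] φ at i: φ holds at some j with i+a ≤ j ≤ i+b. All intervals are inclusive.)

2

Evaluate at each i in [0,9]:
  i=0: ✗ (none in [2,2])
  i=1: ✗ (none in [3,3])
  i=2: ✗ (none in [4,4])
  i=3: ✓ (witness j=5)
  i=4: ✓ (witness j=6)
  i=5: ✗ (none in [7,7])
  i=6: ✗ (none in [8,8])
  i=7: ✗ (none in [9,9])
  i=8: ✗ (none in [10,10])
  i=9: ✗ (none in [11,11])
Positions where it holds: {3, 4} → 2.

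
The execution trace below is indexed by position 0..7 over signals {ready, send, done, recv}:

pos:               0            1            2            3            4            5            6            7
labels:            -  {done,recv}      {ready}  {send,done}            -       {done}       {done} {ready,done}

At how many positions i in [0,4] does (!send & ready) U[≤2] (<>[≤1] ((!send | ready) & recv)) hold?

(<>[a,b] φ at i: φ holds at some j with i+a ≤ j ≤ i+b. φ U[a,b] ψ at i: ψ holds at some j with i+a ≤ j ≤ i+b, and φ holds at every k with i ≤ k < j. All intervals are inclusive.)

2

Evaluate at each i in [0,4]:
  i=0: ✓ (rhs at j=0)
  i=1: ✓ (rhs at j=1)
  i=2: ✗ (no rhs in [2,4])
  i=3: ✗ (no rhs in [3,5])
  i=4: ✗ (no rhs in [4,6])
Positions where it holds: {0, 1} → 2.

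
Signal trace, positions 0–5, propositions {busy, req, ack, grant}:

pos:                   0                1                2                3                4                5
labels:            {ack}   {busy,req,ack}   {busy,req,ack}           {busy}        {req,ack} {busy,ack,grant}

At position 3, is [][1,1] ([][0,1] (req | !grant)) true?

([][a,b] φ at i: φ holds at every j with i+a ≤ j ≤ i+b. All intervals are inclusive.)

Check [][0,1] (req | !grant) at every j in [4,4]:
  j=4: fails at 5
Fails at j=4 → formula fails.

No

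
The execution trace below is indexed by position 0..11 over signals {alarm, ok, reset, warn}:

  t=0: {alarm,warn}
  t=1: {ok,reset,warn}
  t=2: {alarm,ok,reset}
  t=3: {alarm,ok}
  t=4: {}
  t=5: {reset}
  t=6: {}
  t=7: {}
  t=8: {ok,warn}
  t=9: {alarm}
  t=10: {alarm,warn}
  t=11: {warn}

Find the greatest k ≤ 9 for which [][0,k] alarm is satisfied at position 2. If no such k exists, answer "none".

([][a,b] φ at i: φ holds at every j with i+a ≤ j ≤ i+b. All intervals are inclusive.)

1

alarm must hold from j=2 onward; find where it first fails.
  j=2: holds
  j=3: holds
  j=4: fails
Holds on [2,3], so largest k = 1.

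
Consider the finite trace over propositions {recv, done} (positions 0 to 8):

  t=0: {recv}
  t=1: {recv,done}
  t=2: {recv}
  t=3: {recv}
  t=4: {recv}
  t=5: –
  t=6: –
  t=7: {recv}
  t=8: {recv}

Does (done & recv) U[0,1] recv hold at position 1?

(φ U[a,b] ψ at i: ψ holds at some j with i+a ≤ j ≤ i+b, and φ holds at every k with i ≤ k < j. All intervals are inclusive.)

Need some j in [1,2] with recv, and (done & recv) at every k in [1,j-1].
  j=1: recv holds; no prefix to check → satisfied.

Holds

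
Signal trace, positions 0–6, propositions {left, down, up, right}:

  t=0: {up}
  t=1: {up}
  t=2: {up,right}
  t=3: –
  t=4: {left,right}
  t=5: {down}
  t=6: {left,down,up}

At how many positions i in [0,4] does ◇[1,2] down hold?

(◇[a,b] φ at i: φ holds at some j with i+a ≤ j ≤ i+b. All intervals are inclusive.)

Evaluate at each i in [0,4]:
  i=0: ✗ (none in [1,2])
  i=1: ✗ (none in [2,3])
  i=2: ✗ (none in [3,4])
  i=3: ✓ (witness j=5)
  i=4: ✓ (witness j=5)
Positions where it holds: {3, 4} → 2.

2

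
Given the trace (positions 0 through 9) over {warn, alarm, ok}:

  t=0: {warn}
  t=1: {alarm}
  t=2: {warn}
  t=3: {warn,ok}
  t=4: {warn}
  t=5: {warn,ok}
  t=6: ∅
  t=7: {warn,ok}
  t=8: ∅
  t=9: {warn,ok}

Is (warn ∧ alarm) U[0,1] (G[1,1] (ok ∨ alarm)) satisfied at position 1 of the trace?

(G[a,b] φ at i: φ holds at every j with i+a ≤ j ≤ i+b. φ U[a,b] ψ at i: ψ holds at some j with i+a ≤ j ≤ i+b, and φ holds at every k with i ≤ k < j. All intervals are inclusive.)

Does not hold

Need some j in [1,2] with G[1,1] (ok ∨ alarm), and (warn ∧ alarm) at every k in [1,j-1].
  j=1: G[1,1] (ok ∨ alarm) — fails at 2.
  j=2: G[1,1] (ok ∨ alarm) holds, but (warn ∧ alarm) fails at k=1 → not this j.
No j in the window works → until fails.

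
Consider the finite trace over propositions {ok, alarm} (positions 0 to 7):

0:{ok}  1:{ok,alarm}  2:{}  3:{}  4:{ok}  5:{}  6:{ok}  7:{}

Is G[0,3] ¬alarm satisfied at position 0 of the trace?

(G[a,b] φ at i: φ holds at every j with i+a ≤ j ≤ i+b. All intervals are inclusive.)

False

Check ¬alarm at every j in [0,3]:
  j=0: true
  j=1: false
  j=2: true
  j=3: true
Fails at j=1 → formula fails.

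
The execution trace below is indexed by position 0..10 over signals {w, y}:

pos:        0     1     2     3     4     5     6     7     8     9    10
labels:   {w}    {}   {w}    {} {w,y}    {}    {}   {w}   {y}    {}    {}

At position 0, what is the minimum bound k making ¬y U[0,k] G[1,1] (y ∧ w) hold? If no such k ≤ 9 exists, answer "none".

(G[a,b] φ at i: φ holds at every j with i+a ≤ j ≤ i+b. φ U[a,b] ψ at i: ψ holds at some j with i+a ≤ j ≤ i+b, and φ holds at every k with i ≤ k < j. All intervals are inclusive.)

3

Need earliest j ≥ 0 with G[1,1] (y ∧ w), and ¬y at every k in [0,j-1].
  j=0: rhs fails.
  j=1: rhs fails.
  j=2: rhs fails.
  j=3: rhs holds; lhs holds on [0,2]. k = 3.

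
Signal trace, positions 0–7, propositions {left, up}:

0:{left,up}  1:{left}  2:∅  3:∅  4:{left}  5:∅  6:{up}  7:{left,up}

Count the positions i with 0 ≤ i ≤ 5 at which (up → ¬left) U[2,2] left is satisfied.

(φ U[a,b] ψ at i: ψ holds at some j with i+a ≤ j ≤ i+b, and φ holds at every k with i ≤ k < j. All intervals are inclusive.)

Evaluate at each i in [0,5]:
  i=0: ✗ (no rhs in [2,2])
  i=1: ✗ (no rhs in [3,3])
  i=2: ✓ (rhs at j=4; lhs holds on [2,3])
  i=3: ✗ (no rhs in [5,5])
  i=4: ✗ (no rhs in [6,6])
  i=5: ✓ (rhs at j=7; lhs holds on [5,6])
Positions where it holds: {2, 5} → 2.

2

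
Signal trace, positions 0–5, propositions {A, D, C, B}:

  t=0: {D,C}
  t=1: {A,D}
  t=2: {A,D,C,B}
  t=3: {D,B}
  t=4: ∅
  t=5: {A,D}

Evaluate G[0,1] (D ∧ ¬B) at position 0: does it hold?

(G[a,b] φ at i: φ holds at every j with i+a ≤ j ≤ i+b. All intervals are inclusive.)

Yes

Check (D ∧ ¬B) at every j in [0,1]:
  j=0: true
  j=1: true
All positions satisfy it → formula holds.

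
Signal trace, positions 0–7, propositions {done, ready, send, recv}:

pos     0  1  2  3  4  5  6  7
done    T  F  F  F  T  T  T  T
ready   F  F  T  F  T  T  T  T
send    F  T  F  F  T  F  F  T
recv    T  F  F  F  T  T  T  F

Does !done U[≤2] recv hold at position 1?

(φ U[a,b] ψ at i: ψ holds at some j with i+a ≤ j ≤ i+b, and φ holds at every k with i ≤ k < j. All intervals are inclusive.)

Need some j in [1,3] with recv, and !done at every k in [1,j-1].
  j=1: recv false.
  j=2: recv false.
  j=3: recv false.
No j in the window works → until fails.

Does not hold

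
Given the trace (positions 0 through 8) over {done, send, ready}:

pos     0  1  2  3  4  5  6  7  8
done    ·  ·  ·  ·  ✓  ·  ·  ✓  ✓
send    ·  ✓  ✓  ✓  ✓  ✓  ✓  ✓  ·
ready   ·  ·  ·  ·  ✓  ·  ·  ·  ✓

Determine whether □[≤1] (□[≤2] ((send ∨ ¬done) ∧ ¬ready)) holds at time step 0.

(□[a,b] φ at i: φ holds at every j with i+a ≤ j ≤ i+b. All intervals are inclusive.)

Check □[≤2] ((send ∨ ¬done) ∧ ¬ready) at every j in [0,1]:
  j=0: holds on [0,2]
  j=1: holds on [1,3]
All positions satisfy it → formula holds.

Yes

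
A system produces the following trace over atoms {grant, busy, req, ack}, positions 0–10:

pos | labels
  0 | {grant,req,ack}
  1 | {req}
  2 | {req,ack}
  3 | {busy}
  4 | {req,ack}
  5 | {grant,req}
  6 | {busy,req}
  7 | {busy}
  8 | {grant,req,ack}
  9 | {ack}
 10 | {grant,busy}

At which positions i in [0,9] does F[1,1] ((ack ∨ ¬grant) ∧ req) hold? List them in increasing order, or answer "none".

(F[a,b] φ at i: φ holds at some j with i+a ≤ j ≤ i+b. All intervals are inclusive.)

Evaluate at each i in [0,9]:
  i=0: ✓ (witness j=1)
  i=1: ✓ (witness j=2)
  i=2: ✗ (none in [3,3])
  i=3: ✓ (witness j=4)
  i=4: ✗ (none in [5,5])
  i=5: ✓ (witness j=6)
  i=6: ✗ (none in [7,7])
  i=7: ✓ (witness j=8)
  i=8: ✗ (none in [9,9])
  i=9: ✗ (none in [10,10])

0, 1, 3, 5, 7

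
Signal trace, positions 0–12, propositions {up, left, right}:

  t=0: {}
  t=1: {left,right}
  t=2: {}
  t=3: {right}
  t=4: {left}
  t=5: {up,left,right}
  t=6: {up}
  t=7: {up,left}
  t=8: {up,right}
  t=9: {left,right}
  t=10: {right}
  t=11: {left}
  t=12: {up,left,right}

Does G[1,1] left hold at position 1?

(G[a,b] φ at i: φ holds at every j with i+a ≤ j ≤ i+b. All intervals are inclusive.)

False

Check left at every j in [2,2]:
  j=2: false
Fails at j=2 → formula fails.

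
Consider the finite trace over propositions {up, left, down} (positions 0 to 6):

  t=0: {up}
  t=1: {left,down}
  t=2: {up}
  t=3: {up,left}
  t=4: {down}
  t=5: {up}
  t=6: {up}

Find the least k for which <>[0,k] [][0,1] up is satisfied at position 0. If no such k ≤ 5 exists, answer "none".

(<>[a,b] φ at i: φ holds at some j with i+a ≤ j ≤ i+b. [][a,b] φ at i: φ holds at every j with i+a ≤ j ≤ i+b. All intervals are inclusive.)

Scan j = 0,1,… for [][0,1] up:
  j=0: fails
  j=1: fails
  j=2: holds
First hit at j=2, so smallest k = 2-0 = 2.

2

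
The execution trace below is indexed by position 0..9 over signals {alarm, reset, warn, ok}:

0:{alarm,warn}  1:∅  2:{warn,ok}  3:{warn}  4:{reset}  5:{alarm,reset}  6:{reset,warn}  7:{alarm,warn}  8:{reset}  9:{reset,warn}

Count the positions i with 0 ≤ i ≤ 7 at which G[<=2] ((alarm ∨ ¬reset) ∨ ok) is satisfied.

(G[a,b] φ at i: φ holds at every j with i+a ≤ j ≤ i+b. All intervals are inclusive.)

2

Evaluate at each i in [0,7]:
  i=0: ✓ (all of [0,2])
  i=1: ✓ (all of [1,3])
  i=2: ✗ (fails at j=4)
  i=3: ✗ (fails at j=4)
  i=4: ✗ (fails at j=4)
  i=5: ✗ (fails at j=6)
  i=6: ✗ (fails at j=6)
  i=7: ✗ (fails at j=8)
Positions where it holds: {0, 1} → 2.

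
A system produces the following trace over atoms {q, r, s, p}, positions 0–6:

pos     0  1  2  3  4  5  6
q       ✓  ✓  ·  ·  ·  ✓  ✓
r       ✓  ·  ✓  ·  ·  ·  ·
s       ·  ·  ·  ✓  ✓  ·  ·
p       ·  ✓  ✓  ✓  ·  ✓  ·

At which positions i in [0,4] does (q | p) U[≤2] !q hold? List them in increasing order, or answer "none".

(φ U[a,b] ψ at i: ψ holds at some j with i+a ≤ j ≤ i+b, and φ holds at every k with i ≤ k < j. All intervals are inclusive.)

0, 1, 2, 3, 4

Evaluate at each i in [0,4]:
  i=0: ✓ (rhs at j=2; lhs holds on [0,1])
  i=1: ✓ (rhs at j=2; lhs holds on [1,1])
  i=2: ✓ (rhs at j=2)
  i=3: ✓ (rhs at j=3)
  i=4: ✓ (rhs at j=4)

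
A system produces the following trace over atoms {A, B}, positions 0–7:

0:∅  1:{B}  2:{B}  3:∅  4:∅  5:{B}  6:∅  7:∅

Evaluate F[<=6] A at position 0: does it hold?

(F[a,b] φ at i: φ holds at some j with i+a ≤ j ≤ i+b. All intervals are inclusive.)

Check A at each j in [0,6]:
  j=0: false
  j=1: false
  j=2: false
  j=3: false
  j=4: false
  j=5: false
  j=6: false
No position in the window satisfies it → formula fails.

Does not hold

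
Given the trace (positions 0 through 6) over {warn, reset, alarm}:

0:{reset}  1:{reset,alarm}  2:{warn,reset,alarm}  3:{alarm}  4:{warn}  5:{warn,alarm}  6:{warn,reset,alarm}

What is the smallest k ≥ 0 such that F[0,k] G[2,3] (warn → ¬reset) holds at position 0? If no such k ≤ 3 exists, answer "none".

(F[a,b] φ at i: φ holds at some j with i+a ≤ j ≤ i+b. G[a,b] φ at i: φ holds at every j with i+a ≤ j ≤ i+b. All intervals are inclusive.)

1

Scan j = 0,1,… for G[2,3] (warn → ¬reset):
  j=0: fails
  j=1: holds
First hit at j=1, so smallest k = 1-0 = 1.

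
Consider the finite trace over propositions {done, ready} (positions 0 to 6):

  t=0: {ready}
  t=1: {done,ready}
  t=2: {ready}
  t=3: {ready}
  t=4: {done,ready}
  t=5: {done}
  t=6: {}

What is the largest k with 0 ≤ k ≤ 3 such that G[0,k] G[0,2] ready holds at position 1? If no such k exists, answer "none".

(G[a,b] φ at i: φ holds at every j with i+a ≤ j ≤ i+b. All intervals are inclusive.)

1

G[0,2] ready must hold from j=1 onward; find where it first fails.
  j=1: holds
  j=2: holds
  j=3: fails
Holds on [1,2], so largest k = 1.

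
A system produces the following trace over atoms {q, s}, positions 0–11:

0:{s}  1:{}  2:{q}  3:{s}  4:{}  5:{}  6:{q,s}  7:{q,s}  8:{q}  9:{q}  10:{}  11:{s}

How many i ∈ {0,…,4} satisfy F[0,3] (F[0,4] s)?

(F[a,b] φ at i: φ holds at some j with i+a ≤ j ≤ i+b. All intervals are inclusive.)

5

Evaluate at each i in [0,4]:
  i=0: ✓ (witness j=0)
  i=1: ✓ (witness j=1)
  i=2: ✓ (witness j=2)
  i=3: ✓ (witness j=3)
  i=4: ✓ (witness j=4)
Positions where it holds: {0, 1, 2, 3, 4} → 5.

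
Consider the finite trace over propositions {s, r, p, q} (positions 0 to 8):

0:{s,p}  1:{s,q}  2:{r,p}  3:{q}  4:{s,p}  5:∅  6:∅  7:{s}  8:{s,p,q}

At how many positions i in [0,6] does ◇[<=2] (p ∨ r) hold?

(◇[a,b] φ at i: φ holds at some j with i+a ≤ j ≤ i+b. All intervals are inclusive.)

Evaluate at each i in [0,6]:
  i=0: ✓ (witness j=0)
  i=1: ✓ (witness j=2)
  i=2: ✓ (witness j=2)
  i=3: ✓ (witness j=4)
  i=4: ✓ (witness j=4)
  i=5: ✗ (none in [5,7])
  i=6: ✓ (witness j=8)
Positions where it holds: {0, 1, 2, 3, 4, 6} → 6.

6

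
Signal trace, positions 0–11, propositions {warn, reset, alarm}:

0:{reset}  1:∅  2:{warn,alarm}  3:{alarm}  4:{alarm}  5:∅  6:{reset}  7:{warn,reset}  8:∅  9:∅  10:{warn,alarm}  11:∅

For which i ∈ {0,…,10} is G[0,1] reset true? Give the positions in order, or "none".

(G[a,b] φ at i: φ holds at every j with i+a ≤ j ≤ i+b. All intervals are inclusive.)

Evaluate at each i in [0,10]:
  i=0: ✗ (fails at j=1)
  i=1: ✗ (fails at j=1)
  i=2: ✗ (fails at j=2)
  i=3: ✗ (fails at j=3)
  i=4: ✗ (fails at j=4)
  i=5: ✗ (fails at j=5)
  i=6: ✓ (all of [6,7])
  i=7: ✗ (fails at j=8)
  i=8: ✗ (fails at j=8)
  i=9: ✗ (fails at j=9)
  i=10: ✗ (fails at j=10)

6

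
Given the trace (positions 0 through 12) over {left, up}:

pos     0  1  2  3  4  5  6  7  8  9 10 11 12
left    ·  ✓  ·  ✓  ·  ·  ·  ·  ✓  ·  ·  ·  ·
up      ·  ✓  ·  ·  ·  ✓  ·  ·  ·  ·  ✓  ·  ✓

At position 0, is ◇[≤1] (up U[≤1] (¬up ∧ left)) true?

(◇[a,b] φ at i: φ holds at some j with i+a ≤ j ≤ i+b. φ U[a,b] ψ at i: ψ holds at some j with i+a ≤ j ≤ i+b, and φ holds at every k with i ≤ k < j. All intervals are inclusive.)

No

Check (up U[≤1] (¬up ∧ left)) at each j in [0,1]:
  j=0: fails
  j=1: fails
No position in the window satisfies it → formula fails.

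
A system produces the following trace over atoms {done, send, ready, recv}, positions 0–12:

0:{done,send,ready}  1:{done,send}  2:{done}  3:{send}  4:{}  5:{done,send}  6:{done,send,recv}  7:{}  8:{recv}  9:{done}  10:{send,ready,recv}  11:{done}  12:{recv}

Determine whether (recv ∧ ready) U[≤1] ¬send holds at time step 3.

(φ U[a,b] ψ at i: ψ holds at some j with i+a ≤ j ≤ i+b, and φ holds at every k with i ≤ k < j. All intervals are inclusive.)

Need some j in [3,4] with ¬send, and (recv ∧ ready) at every k in [3,j-1].
  j=3: ¬send false.
  j=4: ¬send holds, but (recv ∧ ready) fails at k=3 → not this j.
No j in the window works → until fails.

False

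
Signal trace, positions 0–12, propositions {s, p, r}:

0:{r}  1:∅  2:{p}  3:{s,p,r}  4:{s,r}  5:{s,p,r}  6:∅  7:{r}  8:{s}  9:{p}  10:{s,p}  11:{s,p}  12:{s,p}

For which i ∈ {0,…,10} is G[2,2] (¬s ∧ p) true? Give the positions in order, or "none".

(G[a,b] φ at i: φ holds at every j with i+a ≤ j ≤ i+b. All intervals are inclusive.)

Evaluate at each i in [0,10]:
  i=0: ✓ (all of [2,2])
  i=1: ✗ (fails at j=3)
  i=2: ✗ (fails at j=4)
  i=3: ✗ (fails at j=5)
  i=4: ✗ (fails at j=6)
  i=5: ✗ (fails at j=7)
  i=6: ✗ (fails at j=8)
  i=7: ✓ (all of [9,9])
  i=8: ✗ (fails at j=10)
  i=9: ✗ (fails at j=11)
  i=10: ✗ (fails at j=12)

0, 7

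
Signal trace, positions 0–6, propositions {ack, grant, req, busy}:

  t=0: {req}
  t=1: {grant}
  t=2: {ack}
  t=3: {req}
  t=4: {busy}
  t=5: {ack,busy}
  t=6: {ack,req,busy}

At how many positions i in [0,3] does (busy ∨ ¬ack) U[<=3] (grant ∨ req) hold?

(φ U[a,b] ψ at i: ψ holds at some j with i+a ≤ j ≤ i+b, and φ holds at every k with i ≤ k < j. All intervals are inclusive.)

3

Evaluate at each i in [0,3]:
  i=0: ✓ (rhs at j=0)
  i=1: ✓ (rhs at j=1)
  i=2: ✗ (lhs fails at k=2 before rhs at j=3)
  i=3: ✓ (rhs at j=3)
Positions where it holds: {0, 1, 3} → 3.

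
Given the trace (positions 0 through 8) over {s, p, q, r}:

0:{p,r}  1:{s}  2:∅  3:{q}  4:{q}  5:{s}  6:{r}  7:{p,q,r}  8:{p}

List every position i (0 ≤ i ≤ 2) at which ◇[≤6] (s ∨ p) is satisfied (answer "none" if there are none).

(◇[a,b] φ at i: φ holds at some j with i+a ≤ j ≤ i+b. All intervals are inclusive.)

Evaluate at each i in [0,2]:
  i=0: ✓ (witness j=0)
  i=1: ✓ (witness j=1)
  i=2: ✓ (witness j=5)

0, 1, 2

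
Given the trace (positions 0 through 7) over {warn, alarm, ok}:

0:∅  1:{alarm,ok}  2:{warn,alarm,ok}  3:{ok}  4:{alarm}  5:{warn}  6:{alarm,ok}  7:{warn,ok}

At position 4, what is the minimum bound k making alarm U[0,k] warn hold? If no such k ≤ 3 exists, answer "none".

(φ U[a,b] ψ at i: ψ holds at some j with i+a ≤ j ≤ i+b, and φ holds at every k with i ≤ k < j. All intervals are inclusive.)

1

Need earliest j ≥ 4 with warn, and alarm at every k in [4,j-1].
  j=4: rhs fails.
  j=5: rhs holds; lhs holds on [4,4]. k = 1.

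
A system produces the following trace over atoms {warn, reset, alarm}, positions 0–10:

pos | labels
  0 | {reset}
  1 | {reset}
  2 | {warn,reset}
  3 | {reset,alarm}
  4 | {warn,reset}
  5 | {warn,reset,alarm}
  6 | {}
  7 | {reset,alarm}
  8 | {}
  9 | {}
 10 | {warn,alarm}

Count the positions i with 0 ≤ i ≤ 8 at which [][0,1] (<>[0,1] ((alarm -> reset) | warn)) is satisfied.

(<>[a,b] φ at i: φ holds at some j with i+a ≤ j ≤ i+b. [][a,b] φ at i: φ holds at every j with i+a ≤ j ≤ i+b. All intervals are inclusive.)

9

Evaluate at each i in [0,8]:
  i=0: ✓ (all of [0,1])
  i=1: ✓ (all of [1,2])
  i=2: ✓ (all of [2,3])
  i=3: ✓ (all of [3,4])
  i=4: ✓ (all of [4,5])
  i=5: ✓ (all of [5,6])
  i=6: ✓ (all of [6,7])
  i=7: ✓ (all of [7,8])
  i=8: ✓ (all of [8,9])
Positions where it holds: {0, 1, 2, 3, 4, 5, 6, 7, 8} → 9.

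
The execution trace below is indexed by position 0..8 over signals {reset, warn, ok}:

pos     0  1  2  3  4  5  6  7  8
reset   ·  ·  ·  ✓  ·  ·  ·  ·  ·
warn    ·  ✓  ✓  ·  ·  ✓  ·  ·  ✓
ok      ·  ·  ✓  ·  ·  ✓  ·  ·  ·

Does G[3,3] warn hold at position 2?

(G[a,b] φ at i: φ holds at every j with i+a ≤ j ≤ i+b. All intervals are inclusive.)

Check warn at every j in [5,5]:
  j=5: true
All positions satisfy it → formula holds.

True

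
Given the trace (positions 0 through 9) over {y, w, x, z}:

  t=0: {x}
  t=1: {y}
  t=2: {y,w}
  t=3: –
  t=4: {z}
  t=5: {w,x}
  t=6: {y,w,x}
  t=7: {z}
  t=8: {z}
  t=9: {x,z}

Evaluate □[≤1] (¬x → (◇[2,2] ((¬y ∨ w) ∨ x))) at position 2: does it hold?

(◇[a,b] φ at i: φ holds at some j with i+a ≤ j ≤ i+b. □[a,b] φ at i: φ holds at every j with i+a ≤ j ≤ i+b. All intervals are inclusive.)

Check (¬x → (◇[2,2] ((¬y ∨ w) ∨ x))) at every j in [2,3]:
  j=2: antecedent true; consequent holds (witness at 4) → ✓
  j=3: antecedent true; consequent holds (witness at 5) → ✓
All positions satisfy it → formula holds.

Yes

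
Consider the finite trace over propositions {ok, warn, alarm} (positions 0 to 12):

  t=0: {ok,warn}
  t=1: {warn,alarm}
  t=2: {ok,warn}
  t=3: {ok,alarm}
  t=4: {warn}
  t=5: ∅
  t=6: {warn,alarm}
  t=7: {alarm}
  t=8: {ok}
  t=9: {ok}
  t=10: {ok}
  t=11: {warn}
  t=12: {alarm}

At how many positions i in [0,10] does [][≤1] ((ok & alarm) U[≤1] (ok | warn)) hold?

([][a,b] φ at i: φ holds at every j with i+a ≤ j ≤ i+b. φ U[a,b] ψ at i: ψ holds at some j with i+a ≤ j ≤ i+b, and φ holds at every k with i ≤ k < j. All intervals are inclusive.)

Evaluate at each i in [0,10]:
  i=0: ✓ (all of [0,1])
  i=1: ✓ (all of [1,2])
  i=2: ✓ (all of [2,3])
  i=3: ✓ (all of [3,4])
  i=4: ✗ (fails at j=5)
  i=5: ✗ (fails at j=5)
  i=6: ✗ (fails at j=7)
  i=7: ✗ (fails at j=7)
  i=8: ✓ (all of [8,9])
  i=9: ✓ (all of [9,10])
  i=10: ✓ (all of [10,11])
Positions where it holds: {0, 1, 2, 3, 8, 9, 10} → 7.

7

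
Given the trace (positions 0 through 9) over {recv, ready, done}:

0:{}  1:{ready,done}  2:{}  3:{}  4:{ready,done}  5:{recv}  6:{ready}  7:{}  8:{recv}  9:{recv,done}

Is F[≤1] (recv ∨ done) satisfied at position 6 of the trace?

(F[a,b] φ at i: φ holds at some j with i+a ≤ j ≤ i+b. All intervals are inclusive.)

No

Check (recv ∨ done) at each j in [6,7]:
  j=6: false
  j=7: false
No position in the window satisfies it → formula fails.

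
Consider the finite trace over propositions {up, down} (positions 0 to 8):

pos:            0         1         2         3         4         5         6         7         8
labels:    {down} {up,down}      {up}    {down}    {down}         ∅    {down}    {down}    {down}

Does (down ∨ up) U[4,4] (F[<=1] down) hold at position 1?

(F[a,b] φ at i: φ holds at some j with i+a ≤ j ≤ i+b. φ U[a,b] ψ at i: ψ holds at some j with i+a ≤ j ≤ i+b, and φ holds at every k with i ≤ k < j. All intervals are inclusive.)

Holds

Need some j in [5,5] with F[<=1] down, and (down ∨ up) at every k in [1,j-1].
  j=5: F[<=1] down holds; (down ∨ up) holds at every k in [1,4] → satisfied.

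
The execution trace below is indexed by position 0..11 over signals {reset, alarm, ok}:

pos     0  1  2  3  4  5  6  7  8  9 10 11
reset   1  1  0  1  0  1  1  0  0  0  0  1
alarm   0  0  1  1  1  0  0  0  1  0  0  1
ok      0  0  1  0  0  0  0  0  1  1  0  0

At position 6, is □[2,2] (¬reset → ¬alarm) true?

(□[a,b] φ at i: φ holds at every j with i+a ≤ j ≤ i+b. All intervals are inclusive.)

Check (¬reset → ¬alarm) at every j in [8,8]:
  j=8: antecedent true; consequent false → ✗
Fails at j=8 → formula fails.

False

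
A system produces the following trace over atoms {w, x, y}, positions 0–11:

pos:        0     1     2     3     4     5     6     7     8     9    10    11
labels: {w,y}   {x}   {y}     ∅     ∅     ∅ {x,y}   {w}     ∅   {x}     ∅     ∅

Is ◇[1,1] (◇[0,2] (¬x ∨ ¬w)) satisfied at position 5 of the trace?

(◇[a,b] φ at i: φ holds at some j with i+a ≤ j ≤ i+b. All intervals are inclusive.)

Check ◇[0,2] (¬x ∨ ¬w) at each j in [6,6]:
  j=6: holds (witness at 6)
Found at j=6 → formula holds.

Holds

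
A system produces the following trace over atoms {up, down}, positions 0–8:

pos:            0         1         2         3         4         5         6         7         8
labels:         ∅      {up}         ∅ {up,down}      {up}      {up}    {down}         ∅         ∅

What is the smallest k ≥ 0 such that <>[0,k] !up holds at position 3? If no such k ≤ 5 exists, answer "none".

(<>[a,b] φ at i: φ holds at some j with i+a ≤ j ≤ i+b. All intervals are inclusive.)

3

Scan j = 3,4,… for !up:
  j=3: fails
  j=4: fails
  j=5: fails
  j=6: holds
First hit at j=6, so smallest k = 6-3 = 3.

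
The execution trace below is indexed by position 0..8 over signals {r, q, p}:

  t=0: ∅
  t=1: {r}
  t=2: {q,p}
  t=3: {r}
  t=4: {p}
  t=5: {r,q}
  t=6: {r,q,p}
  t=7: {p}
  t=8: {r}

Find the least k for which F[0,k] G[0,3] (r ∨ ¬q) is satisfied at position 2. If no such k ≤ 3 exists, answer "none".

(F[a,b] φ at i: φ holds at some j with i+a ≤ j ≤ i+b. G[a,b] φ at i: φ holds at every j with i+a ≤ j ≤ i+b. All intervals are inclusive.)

Scan j = 2,3,… for G[0,3] (r ∨ ¬q):
  j=2: fails
  j=3: holds
First hit at j=3, so smallest k = 3-2 = 1.

1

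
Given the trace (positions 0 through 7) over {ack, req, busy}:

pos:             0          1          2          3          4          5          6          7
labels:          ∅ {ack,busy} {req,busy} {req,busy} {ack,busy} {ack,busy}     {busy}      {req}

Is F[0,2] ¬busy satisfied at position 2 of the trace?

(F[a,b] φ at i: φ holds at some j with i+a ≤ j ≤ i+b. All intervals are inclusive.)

No

Check ¬busy at each j in [2,4]:
  j=2: false
  j=3: false
  j=4: false
No position in the window satisfies it → formula fails.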